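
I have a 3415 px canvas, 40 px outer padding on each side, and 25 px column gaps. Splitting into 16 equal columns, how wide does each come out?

185 px

Content width = 3415 − 2·40 = 3335 px.
Subtracting 15 column gaps of 25 leaves 2960 for 16 columns, so c = 185 px.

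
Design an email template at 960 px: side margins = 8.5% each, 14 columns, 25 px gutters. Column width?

Margins: 8.5% × 960 = 81.6 px each, so content = 960 − 163.2 = 796.8 px.
Subtracting 13 gutters of 25 leaves 471.8 for 14 columns, so c = 33.7 px.

33.7 px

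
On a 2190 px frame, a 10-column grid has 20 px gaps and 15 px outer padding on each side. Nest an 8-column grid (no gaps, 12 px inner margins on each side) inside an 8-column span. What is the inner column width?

212.5 px

Inside the margins: 2190 − 30 = 2160 px.
Subtracting 9 gaps of 20 leaves 1980 for 10 columns, so c = 198 px.
8-column span = 8·198 + 7·20 = 1724 px.
Inner content = 1724 − 2·12 = 1700 px.
With no gaps, each column is 1700/8 = 212.5 px.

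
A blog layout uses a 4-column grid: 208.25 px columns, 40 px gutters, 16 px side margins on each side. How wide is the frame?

Frame = 2·16 + 4·208.25 + 3·40 = 32 + 833 + 120 = 985 px.

985 px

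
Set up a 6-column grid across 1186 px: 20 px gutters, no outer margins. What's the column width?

181 px

1186 − 5·20 = 1086; ÷6 gives c = 181 px.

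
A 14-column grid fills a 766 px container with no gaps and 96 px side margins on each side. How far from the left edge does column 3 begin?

178 px

Take off 192 px of margins, leaving 574 px.
With no gaps, each column is 574/14 = 41 px.
Each column+gutter stride is 41 px; 2 of them past the 96 px margin is 96 + 82 = 178 px.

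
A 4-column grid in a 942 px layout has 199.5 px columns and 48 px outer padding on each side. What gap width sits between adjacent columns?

Inside the margins: 942 − 96 = 846 px.
Columns use 798 px, leaving 48 px across 3 gaps = 16 px each.

16 px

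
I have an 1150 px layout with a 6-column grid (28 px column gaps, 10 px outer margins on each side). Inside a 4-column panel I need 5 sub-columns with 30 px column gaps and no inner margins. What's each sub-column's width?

Take off 20 px of margins, leaving 1130 px.
6c + 5·28 = 1130 → 6c = 990 → c = 165 px.
4 columns plus 3 column gaps: 660 + 84 = 744 px.
5d + 4·30 = 744 → 5d = 624 → d = 124.8 px.

124.8 px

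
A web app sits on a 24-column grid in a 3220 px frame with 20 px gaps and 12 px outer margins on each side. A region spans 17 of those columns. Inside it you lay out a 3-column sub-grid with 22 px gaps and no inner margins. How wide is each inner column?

Outer content = 3220 − 2·12 = 3196 px.
24 columns + 23 gaps: 24c + 23·20 = 3196.
24c = 3196 − 460 = 2736, so c = 114 px.
17-column span = 17·114 + 16·20 = 2258 px.
3 columns + 2 gaps: 3d + 2·22 = 2258.
3d = 2258 − 44 = 2214, so d = 738 px.

738 px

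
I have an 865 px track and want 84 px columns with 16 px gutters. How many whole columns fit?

Each extra column adds 84 + 16 = 100 px.
(865 + 16) / 100 = 8.81, so 8 columns fit.

8 columns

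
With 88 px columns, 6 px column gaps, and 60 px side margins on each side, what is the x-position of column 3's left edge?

248 px

Each column+gutter stride is 94 px; 2 of them past the 60 px margin is 60 + 188 = 248 px.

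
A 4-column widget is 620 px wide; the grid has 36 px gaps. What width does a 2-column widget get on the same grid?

292 px

4 columns + 3 gaps: 4c + 3·36 = 620.
4c = 620 − 108 = 512, so c = 128 px.
2-column span = 2·128 + 1·36 = 292 px.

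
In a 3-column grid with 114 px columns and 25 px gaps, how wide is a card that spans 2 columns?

253 px

2 columns plus 1 gap: 228 + 25 = 253 px.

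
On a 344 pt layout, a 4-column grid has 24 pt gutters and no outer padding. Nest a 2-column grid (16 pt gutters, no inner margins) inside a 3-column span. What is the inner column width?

118 pt

4 columns + 3 gutters: 4c + 3·24 = 344.
4c = 344 − 72 = 272, so c = 68 pt.
Span of 3: 3·68 + 2·24 = 204 + 48 = 252 pt.
2d + 1·16 = 252 → 2d = 236 → d = 118 pt.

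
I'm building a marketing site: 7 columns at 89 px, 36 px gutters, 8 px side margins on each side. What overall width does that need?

Container = 2·8 + 7·89 + 6·36 = 16 + 623 + 216 = 855 px.

855 px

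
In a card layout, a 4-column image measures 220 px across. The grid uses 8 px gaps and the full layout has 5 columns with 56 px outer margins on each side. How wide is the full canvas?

4c + 3·8 = 220 → 4c = 196 → c = 49 px.
Canvas = 2·56 + 5·49 + 4·8 = 112 + 245 + 32 = 389 px.

389 px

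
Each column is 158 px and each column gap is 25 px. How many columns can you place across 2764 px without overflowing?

15 columns

Each extra column adds 158 + 25 = 183 px.
(2764 + 25) / 183 = 15.24, so 15 columns fit.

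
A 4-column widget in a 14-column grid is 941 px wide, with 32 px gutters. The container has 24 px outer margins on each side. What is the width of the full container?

3421.5 px

941 − 3·32 = 845; ÷4 gives c = 211.25 px.
Total width: 2·24 + 14·211.25 + 13·32 = 3421.5 px.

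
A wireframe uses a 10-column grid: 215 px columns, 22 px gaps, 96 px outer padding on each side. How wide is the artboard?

2540 px

Adding margins, columns and gutters: 192 + 2150 + 198 = 2540 px.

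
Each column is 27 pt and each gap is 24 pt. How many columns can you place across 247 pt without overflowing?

5 columns

k columns need k·27 + (k−1)·24 = k·51 − 24.
k·51 − 24 ≤ 247 → k ≤ 271 / 51 ≈ 5.31, so k = 5.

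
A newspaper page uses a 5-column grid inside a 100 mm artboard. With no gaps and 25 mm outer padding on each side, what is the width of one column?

10 mm

Subtract both margins: 100 − 2·25 = 50 mm.
50 / 5 = 10 mm per column.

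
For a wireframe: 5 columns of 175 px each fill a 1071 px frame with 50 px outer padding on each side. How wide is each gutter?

Take off 100 px of margins, leaving 971 px.
5·175 + 4g = 971 → 4g = 96 → g = 24 px.

24 px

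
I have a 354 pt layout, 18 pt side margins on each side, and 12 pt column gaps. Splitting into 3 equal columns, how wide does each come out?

Take off 36 pt of margins, leaving 318 pt.
Subtracting 2 column gaps of 12 leaves 294 for 3 columns, so c = 98 pt.

98 pt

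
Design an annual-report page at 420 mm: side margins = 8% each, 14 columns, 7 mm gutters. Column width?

18.7 mm

Each margin = 8% of 420 = 33.6 mm; content = 420 − 2·33.6 = 352.8 mm.
14 columns + 13 gutters: 14c + 13·7 = 352.8.
14c = 352.8 − 91 = 261.8, so c = 18.7 mm.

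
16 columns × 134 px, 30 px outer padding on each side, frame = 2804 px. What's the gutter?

40 px

Inside the margins: 2804 − 60 = 2744 px.
16·134 + 15g = 2744 → 15g = 600 → g = 40 px.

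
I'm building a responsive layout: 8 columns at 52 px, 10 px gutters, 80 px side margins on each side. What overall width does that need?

646 px

Adding margins, columns and gutters: 160 + 416 + 70 = 646 px.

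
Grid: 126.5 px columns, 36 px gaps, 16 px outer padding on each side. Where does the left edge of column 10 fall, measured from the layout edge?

Each column+gutter stride is 162.5 px; 9 of them past the 16 px margin is 16 + 1462.5 = 1478.5 px.

1478.5 px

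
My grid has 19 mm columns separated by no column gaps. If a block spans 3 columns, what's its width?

3-column span = 3·19 = 57 mm.

57 mm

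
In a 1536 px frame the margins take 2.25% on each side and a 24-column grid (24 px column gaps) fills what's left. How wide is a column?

Margins: 2.25% × 1536 = 34.56 px each, so content = 1536 − 69.12 = 1466.88 px.
24 columns + 23 column gaps: 24c + 23·24 = 1466.88.
24c = 1466.88 − 552 = 914.88, so c = 38.12 px.

38.12 px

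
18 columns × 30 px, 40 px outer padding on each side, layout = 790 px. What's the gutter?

Inside the margins: 790 − 80 = 710 px.
18·30 + 17g = 710 → 17g = 170 → g = 10 px.

10 px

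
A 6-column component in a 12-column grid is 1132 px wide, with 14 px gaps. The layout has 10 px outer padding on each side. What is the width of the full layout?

6c + 5·14 = 1132 → 6c = 1062 → c = 177 px.
Total width: 2·10 + 12·177 + 11·14 = 2298 px.

2298 px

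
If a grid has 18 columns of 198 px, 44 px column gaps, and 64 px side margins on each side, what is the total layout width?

Total width: 2·64 + 18·198 + 17·44 = 4440 px.

4440 px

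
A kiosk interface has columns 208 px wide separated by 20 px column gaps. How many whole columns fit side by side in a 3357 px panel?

14 columns: 14·208 + 13·20 = 3172 px ≤ 3357.
15 columns: 3400 px > 3357. So 14.

14 columns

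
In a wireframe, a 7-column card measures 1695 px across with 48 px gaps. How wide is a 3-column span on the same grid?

1695 − 6·48 = 1407; ÷7 gives c = 201 px.
3 columns plus 2 gaps: 603 + 96 = 699 px.

699 px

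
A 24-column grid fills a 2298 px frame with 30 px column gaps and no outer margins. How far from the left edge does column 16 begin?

24 columns + 23 column gaps: 24c + 23·30 = 2298.
24c = 2298 − 690 = 1608, so c = 67 px.
No margin, so column 16 starts at 15·(column + gutter) = 15·97 = 1455 px.

1455 px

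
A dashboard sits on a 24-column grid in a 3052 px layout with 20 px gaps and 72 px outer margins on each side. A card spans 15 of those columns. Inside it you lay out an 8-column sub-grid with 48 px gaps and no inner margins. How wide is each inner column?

184.25 px

Inside the margins: 3052 − 144 = 2908 px.
24 columns + 23 gaps: 24c + 23·20 = 2908.
24c = 2908 − 460 = 2448, so c = 102 px.
15-column span = 15·102 + 14·20 = 1810 px.
1810 − 7·48 = 1474; ÷8 gives d = 184.25 px.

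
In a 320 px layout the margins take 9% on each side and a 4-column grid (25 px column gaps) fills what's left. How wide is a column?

46.85 px

Margins: 9% × 320 = 28.8 px each, so content = 320 − 57.6 = 262.4 px.
Subtracting 3 column gaps of 25 leaves 187.4 for 4 columns, so c = 46.85 px.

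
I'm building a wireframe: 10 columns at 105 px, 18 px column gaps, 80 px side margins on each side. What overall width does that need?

Total width: 2·80 + 10·105 + 9·18 = 1372 px.

1372 px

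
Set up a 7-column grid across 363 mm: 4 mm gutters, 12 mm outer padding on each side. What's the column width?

45 mm

Inside the margins: 363 − 24 = 339 mm.
339 − 6·4 = 315; ÷7 gives c = 45 mm.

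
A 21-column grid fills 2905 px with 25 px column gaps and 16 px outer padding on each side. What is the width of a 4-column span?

Inside the margins: 2905 − 32 = 2873 px.
21 columns + 20 column gaps: 21c + 20·25 = 2873.
21c = 2873 − 500 = 2373, so c = 113 px.
4-column span = 4·113 + 3·25 = 527 px.

527 px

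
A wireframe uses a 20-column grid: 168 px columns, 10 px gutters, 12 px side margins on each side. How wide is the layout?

3574 px

Total width: 2·12 + 20·168 + 19·10 = 3574 px.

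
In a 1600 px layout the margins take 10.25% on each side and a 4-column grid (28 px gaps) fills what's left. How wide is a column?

297 px

1600 × (1 − 2·10.25%) = 1600 × 79.5% = 1272 px for the columns.
4c + 3·28 = 1272 → 4c = 1188 → c = 297 px.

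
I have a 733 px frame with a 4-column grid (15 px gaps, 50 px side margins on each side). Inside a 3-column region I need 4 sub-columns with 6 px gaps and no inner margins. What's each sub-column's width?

113.25 px

Subtract both margins: 733 − 2·50 = 633 px.
4c + 3·15 = 633 → 4c = 588 → c = 147 px.
3 columns plus 2 gaps: 441 + 30 = 471 px.
Subtracting 3 gaps of 6 leaves 453 for 4 columns, so d = 113.25 px.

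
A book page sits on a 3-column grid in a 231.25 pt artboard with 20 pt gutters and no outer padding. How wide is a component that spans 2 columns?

147.5 pt

Subtracting 2 gutters of 20 leaves 191.25 for 3 columns, so c = 63.75 pt.
2 columns plus 1 gutter: 127.5 + 20 = 147.5 pt.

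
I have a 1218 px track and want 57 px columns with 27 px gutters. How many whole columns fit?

14 columns

k columns need k·57 + (k−1)·27 = k·84 − 27.
k·84 − 27 ≤ 1218 → k ≤ 1245 / 84 ≈ 14.82, so k = 14.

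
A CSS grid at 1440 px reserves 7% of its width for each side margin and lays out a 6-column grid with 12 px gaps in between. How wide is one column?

Margins: 7% × 1440 = 100.8 px each, so content = 1440 − 201.6 = 1238.4 px.
6c + 5·12 = 1238.4 → 6c = 1178.4 → c = 196.4 px.

196.4 px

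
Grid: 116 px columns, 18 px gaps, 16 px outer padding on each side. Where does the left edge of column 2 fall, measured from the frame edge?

Each column+gutter stride is 134 px; 1 of them past the 16 px margin is 16 + 134 = 150 px.

150 px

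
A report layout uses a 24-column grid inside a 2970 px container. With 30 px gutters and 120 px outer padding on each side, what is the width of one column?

Take off 240 px of margins, leaving 2730 px.
Subtracting 23 gutters of 30 leaves 2040 for 24 columns, so c = 85 px.

85 px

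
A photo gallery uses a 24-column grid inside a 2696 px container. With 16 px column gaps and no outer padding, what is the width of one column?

24 columns + 23 column gaps: 24c + 23·16 = 2696.
24c = 2696 − 368 = 2328, so c = 97 px.

97 px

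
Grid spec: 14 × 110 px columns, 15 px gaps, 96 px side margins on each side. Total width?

Total width: 2·96 + 14·110 + 13·15 = 1927 px.

1927 px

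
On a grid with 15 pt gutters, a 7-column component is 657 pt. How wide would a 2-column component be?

7 columns + 6 gutters: 7c + 6·15 = 657.
7c = 657 − 90 = 567, so c = 81 pt.
Span of 2: 2·81 + 1·15 = 162 + 15 = 177 pt.

177 pt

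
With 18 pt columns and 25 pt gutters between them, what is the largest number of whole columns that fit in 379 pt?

9 columns: 9·18 + 8·25 = 362 pt ≤ 379.
10 columns: 405 pt > 379. So 9.

9 columns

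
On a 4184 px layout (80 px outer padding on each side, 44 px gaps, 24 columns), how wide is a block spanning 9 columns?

Subtract both margins: 4184 − 2·80 = 4024 px.
24 columns + 23 gaps: 24c + 23·44 = 4024.
24c = 4024 − 1012 = 3012, so c = 125.5 px.
9-column span = 9·125.5 + 8·44 = 1481.5 px.

1481.5 px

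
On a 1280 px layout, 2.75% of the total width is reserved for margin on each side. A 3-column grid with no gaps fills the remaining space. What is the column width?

403.2 px

Each margin = 2.75% of 1280 = 35.2 px; content = 1280 − 2·35.2 = 1209.6 px.
1209.6 / 3 = 403.2 px per column.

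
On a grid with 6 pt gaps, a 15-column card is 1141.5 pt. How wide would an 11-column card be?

835.5 pt

15 columns + 14 gaps: 15c + 14·6 = 1141.5.
15c = 1141.5 − 84 = 1057.5, so c = 70.5 pt.
11 columns plus 10 gaps: 775.5 + 60 = 835.5 pt.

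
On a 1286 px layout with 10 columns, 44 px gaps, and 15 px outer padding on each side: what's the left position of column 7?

795 px

Subtract both margins: 1286 − 2·15 = 1256 px.
10c + 9·44 = 1256 → 10c = 860 → c = 86 px.
Each column+gutter stride is 130 px; 6 of them past the 15 px margin is 15 + 780 = 795 px.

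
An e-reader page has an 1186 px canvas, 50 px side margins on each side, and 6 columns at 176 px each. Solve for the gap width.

Subtract both margins: 1186 − 2·50 = 1086 px.
6·176 + 5g = 1086 → 5g = 30 → g = 6 px.

6 px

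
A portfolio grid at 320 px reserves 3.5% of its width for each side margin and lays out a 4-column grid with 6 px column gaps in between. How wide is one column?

Margins: 3.5% × 320 = 11.2 px each, so content = 320 − 22.4 = 297.6 px.
4 columns + 3 column gaps: 4c + 3·6 = 297.6.
4c = 297.6 − 18 = 279.6, so c = 69.9 px.

69.9 px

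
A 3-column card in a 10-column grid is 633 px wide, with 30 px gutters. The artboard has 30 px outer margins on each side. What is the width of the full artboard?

2240 px

633 − 2·30 = 573; ÷3 gives c = 191 px.
Adding margins, columns and gutters: 60 + 1910 + 270 = 2240 px.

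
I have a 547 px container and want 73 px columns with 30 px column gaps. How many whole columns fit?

k columns need k·73 + (k−1)·30 = k·103 − 30.
k·103 − 30 ≤ 547 → k ≤ 577 / 103 ≈ 5.60, so k = 5.

5 columns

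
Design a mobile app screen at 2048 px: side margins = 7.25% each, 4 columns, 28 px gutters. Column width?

Margins: 7.25% × 2048 = 148.48 px each, so content = 2048 − 296.96 = 1751.04 px.
4c + 3·28 = 1751.04 → 4c = 1667.04 → c = 416.76 px.

416.76 px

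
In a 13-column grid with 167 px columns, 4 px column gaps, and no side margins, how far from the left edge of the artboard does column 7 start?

Before column 7: 6 columns + 6 column gaps.
Offset = 6·(167 + 4) = 6·171 = 1026 px.

1026 px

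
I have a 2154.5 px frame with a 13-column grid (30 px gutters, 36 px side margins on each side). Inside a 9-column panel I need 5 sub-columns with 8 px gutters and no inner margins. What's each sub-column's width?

Take off 72 px of margins, leaving 2082.5 px.
Subtracting 12 gutters of 30 leaves 1722.5 for 13 columns, so c = 132.5 px.
Span of 9: 9·132.5 + 8·30 = 1192.5 + 240 = 1432.5 px.
Subtracting 4 gutters of 8 leaves 1400.5 for 5 columns, so d = 280.1 px.

280.1 px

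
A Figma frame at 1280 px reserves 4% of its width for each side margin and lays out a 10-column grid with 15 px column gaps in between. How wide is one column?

104.26 px

Margins: 4% × 1280 = 51.2 px each, so content = 1280 − 102.4 = 1177.6 px.
1177.6 − 9·15 = 1042.6; ÷10 gives c = 104.26 px.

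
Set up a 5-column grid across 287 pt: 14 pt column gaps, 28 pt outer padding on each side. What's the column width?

Content width = 287 − 2·28 = 231 pt.
Subtracting 4 column gaps of 14 leaves 175 for 5 columns, so c = 35 pt.

35 pt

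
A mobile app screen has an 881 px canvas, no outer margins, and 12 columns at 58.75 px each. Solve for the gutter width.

12·58.75 + 11g = 881 → 11g = 176 → g = 16 px.

16 px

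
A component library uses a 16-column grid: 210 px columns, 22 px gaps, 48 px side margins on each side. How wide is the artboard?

Total width: 2·48 + 16·210 + 15·22 = 3786 px.

3786 px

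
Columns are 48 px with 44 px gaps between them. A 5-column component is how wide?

5 columns plus 4 gaps: 240 + 176 = 416 px.

416 px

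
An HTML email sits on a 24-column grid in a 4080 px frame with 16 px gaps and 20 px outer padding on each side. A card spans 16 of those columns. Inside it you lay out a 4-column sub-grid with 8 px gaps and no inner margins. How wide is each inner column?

666 px

Subtract both margins: 4080 − 2·20 = 4040 px.
24c + 23·16 = 4040 → 24c = 3672 → c = 153 px.
Span of 16: 16·153 + 15·16 = 2448 + 240 = 2688 px.
2688 − 3·8 = 2664; ÷4 gives d = 666 px.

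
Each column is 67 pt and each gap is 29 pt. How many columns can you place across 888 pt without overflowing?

9 columns

k columns need k·67 + (k−1)·29 = k·96 − 29.
k·96 − 29 ≤ 888 → k ≤ 917 / 96 ≈ 9.55, so k = 9.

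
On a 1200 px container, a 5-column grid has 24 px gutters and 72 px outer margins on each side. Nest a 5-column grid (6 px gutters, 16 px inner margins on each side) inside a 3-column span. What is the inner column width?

113.6 px

Subtract both margins: 1200 − 2·72 = 1056 px.
Subtracting 4 gutters of 24 leaves 960 for 5 columns, so c = 192 px.
Span of 3: 3·192 + 2·24 = 576 + 48 = 624 px.
Inner content = 624 − 2·16 = 592 px.
592 − 4·6 = 568; ÷5 gives d = 113.6 px.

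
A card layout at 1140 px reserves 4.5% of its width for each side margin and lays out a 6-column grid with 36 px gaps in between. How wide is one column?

Each margin = 4.5% of 1140 = 51.3 px; content = 1140 − 2·51.3 = 1037.4 px.
Subtracting 5 gaps of 36 leaves 857.4 for 6 columns, so c = 142.9 px.

142.9 px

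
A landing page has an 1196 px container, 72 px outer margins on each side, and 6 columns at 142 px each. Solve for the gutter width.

40 px

Subtract both margins: 1196 − 2·72 = 1052 px.
6·142 + 5g = 1052 → 5g = 200 → g = 40 px.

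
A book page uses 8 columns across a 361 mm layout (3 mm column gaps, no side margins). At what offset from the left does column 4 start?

8c + 7·3 = 361 → 8c = 340 → c = 42.5 mm.
Each column+gutter stride is 45.5 mm; with no margin, 3 of them is 136.5 mm.

136.5 mm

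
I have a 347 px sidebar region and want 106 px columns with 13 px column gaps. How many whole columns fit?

k columns need k·106 + (k−1)·13 = k·119 − 13.
k·119 − 13 ≤ 347 → k ≤ 360 / 119 ≈ 3.03, so k = 3.

3 columns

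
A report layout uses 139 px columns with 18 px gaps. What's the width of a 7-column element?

Span of 7: 7·139 + 6·18 = 973 + 108 = 1081 px.

1081 px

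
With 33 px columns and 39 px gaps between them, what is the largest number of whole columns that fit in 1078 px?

15 columns

15 columns: 15·33 + 14·39 = 1041 px ≤ 1078.
16 columns: 1113 px > 1078. So 15.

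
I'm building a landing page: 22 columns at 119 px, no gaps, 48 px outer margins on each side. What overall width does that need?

2714 px

Summing: 96 + 2618 = 2714 px.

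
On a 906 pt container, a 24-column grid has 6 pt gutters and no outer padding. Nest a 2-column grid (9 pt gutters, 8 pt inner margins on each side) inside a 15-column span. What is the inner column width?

24c + 23·6 = 906 → 24c = 768 → c = 32 pt.
Span of 15: 15·32 + 14·6 = 480 + 84 = 564 pt.
Inner content = 564 − 2·8 = 548 pt.
2d + 1·9 = 548 → 2d = 539 → d = 269.5 pt.

269.5 pt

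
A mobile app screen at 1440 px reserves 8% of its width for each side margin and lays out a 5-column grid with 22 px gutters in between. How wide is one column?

Each margin = 8% of 1440 = 115.2 px; content = 1440 − 2·115.2 = 1209.6 px.
5c + 4·22 = 1209.6 → 5c = 1121.6 → c = 224.32 px.

224.32 px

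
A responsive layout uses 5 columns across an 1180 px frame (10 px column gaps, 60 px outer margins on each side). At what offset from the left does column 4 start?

Take off 120 px of margins, leaving 1060 px.
Subtracting 4 column gaps of 10 leaves 1020 for 5 columns, so c = 204 px.
Each column+gutter stride is 214 px; 3 of them past the 60 px margin is 60 + 642 = 702 px.

702 px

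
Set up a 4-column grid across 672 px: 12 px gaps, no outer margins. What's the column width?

159 px

672 − 3·12 = 636; ÷4 gives c = 159 px.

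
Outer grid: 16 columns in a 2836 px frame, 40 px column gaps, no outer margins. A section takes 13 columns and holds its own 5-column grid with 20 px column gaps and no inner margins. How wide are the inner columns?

16 columns + 15 column gaps: 16c + 15·40 = 2836.
16c = 2836 − 600 = 2236, so c = 139.75 px.
Span of 13: 13·139.75 + 12·40 = 1816.75 + 480 = 2296.75 px.
5d + 4·20 = 2296.75 → 5d = 2216.75 → d = 443.35 px.

443.35 px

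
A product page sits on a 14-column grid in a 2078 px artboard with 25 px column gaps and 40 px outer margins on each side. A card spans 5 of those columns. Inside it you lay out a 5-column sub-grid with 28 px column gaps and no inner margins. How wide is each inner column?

Subtract both margins: 2078 − 2·40 = 1998 px.
14c + 13·25 = 1998 → 14c = 1673 → c = 119.5 px.
5-column span = 5·119.5 + 4·25 = 697.5 px.
Subtracting 4 column gaps of 28 leaves 585.5 for 5 columns, so d = 117.1 px.

117.1 px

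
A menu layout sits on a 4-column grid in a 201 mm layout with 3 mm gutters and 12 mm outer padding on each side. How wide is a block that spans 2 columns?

87 mm

Subtract both margins: 201 − 2·12 = 177 mm.
Subtracting 3 gutters of 3 leaves 168 for 4 columns, so c = 42 mm.
Span of 2: 2·42 + 1·3 = 84 + 3 = 87 mm.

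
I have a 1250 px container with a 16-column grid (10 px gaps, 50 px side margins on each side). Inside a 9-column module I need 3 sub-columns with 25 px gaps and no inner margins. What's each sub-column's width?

Take off 100 px of margins, leaving 1150 px.
16 columns + 15 gaps: 16c + 15·10 = 1150.
16c = 1150 − 150 = 1000, so c = 62.5 px.
9-column span = 9·62.5 + 8·10 = 642.5 px.
Subtracting 2 gaps of 25 leaves 592.5 for 3 columns, so d = 197.5 px.

197.5 px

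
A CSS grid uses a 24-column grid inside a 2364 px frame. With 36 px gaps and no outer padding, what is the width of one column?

2364 − 23·36 = 1536; ÷24 gives c = 64 px.

64 px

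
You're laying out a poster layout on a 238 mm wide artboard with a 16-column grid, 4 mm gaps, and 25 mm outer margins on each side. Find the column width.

8 mm

Content width = 238 − 2·25 = 188 mm.
16c + 15·4 = 188 → 16c = 128 → c = 8 mm.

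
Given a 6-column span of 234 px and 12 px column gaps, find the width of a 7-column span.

6c + 5·12 = 234 → 6c = 174 → c = 29 px.
7 columns plus 6 column gaps: 203 + 72 = 275 px.

275 px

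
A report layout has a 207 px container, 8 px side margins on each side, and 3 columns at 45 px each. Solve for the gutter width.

28 px

Take off 16 px of margins, leaving 191 px.
Columns use 135 px, leaving 56 px across 2 gutters = 28 px each.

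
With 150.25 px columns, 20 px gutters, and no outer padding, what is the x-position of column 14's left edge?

No margin, so column 14 starts at 13·(column + gutter) = 13·170.25 = 2213.25 px.

2213.25 px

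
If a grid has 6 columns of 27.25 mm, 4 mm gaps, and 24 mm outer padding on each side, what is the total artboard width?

231.5 mm

Adding margins, columns and gutters: 48 + 163.5 + 20 = 231.5 mm.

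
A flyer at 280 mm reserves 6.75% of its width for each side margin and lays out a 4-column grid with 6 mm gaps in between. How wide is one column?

280 × (1 − 2·6.75%) = 280 × 86.5% = 242.2 mm for the columns.
Subtracting 3 gaps of 6 leaves 224.2 for 4 columns, so c = 56.05 mm.

56.05 mm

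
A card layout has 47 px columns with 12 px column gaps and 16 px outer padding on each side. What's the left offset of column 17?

Column 17 starts at margin + 16·(column + gutter) = 16 + 16·59 = 960 px.

960 px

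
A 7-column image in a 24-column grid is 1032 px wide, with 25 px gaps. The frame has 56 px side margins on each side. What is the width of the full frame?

7c + 6·25 = 1032 → 7c = 882 → c = 126 px.
Adding margins, columns and gutters: 112 + 3024 + 575 = 3711 px.

3711 px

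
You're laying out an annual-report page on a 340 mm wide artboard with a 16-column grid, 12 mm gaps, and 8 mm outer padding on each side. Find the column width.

Content width = 340 − 2·8 = 324 mm.
Subtracting 15 gaps of 12 leaves 144 for 16 columns, so c = 9 mm.

9 mm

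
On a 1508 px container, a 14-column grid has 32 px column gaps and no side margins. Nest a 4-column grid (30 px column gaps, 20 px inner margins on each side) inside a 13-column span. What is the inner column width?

1508 − 13·32 = 1092; ÷14 gives c = 78 px.
13 columns plus 12 column gaps: 1014 + 384 = 1398 px.
Inner content = 1398 − 2·20 = 1358 px.
4d + 3·30 = 1358 → 4d = 1268 → d = 317 px.

317 px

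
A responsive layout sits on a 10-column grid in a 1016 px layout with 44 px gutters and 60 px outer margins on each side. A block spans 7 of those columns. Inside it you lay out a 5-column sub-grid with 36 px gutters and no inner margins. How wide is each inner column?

94 px

Outer content = 1016 − 2·60 = 896 px.
10 columns + 9 gutters: 10c + 9·44 = 896.
10c = 896 − 396 = 500, so c = 50 px.
Span of 7: 7·50 + 6·44 = 350 + 264 = 614 px.
614 − 4·36 = 470; ÷5 gives d = 94 px.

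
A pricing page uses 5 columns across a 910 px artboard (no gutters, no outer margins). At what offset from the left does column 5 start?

728 px

910 / 5 = 182 px per column.
Before column 5: 4 columns + 4 gutters.
Offset = 4·(182 + 0) = 4·182 = 728 px.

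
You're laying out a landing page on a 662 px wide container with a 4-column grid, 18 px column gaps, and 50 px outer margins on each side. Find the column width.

127 px

Subtract both margins: 662 − 2·50 = 562 px.
4c + 3·18 = 562 → 4c = 508 → c = 127 px.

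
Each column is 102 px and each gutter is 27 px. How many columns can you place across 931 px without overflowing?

7 columns

Each extra column adds 102 + 27 = 129 px.
(931 + 27) / 129 = 7.43, so 7 columns fit.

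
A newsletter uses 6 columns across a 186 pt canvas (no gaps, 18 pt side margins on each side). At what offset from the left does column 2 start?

Inside the margins: 186 − 36 = 150 pt.
6c = 150 → c = 25 pt.
Column 2 starts at margin + 1·(column + gutter) = 18 + 1·25 = 43 pt.

43 pt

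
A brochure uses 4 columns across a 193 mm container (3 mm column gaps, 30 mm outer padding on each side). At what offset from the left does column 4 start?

132 mm

Inside the margins: 193 − 60 = 133 mm.
Subtracting 3 column gaps of 3 leaves 124 for 4 columns, so c = 31 mm.
Column 4 starts at margin + 3·(column + gutter) = 30 + 3·34 = 132 mm.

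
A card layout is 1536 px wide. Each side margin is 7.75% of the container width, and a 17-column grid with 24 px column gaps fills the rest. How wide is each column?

Margins: 7.75% × 1536 = 119.04 px each, so content = 1536 − 238.08 = 1297.92 px.
17c + 16·24 = 1297.92 → 17c = 913.92 → c = 53.76 px.

53.76 px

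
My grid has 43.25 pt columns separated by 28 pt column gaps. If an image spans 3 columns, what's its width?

3-column span = 3·43.25 + 2·28 = 185.75 pt.

185.75 pt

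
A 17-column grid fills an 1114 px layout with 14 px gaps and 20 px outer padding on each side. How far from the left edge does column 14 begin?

Content = 1114 − 2·20 = 1074 px.
1074 − 16·14 = 850; ÷17 gives c = 50 px.
Before column 14: the margin + 13 columns + 13 gaps.
Offset = 20 + 13·(50 + 14) = 20 + 832 = 852 px.

852 px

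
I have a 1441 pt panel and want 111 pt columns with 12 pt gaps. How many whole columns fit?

11 columns

Each extra column adds 111 + 12 = 123 pt.
(1441 + 12) / 123 = 11.81, so 11 columns fit.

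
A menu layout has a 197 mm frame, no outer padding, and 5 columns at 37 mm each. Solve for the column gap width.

5 columns take 5·37 = 185 mm; remaining 12 splits into 4 column gaps.
g = 12 / 4 = 3 mm.

3 mm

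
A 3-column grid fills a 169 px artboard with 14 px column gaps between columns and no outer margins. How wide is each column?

3 columns + 2 column gaps: 3c + 2·14 = 169.
3c = 169 − 28 = 141, so c = 47 px.

47 px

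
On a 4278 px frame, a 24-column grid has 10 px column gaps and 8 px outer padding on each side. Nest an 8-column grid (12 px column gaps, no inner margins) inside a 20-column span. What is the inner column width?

433.25 px

Subtract both margins: 4278 − 2·8 = 4262 px.
24 columns + 23 column gaps: 24c + 23·10 = 4262.
24c = 4262 − 230 = 4032, so c = 168 px.
20 columns plus 19 column gaps: 3360 + 190 = 3550 px.
8 columns + 7 column gaps: 8d + 7·12 = 3550.
8d = 3550 − 84 = 3466, so d = 433.25 px.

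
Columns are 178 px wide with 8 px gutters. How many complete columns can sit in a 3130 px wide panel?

Each extra column adds 178 + 8 = 186 px.
(3130 + 8) / 186 = 16.87, so 16 columns fit.

16 columns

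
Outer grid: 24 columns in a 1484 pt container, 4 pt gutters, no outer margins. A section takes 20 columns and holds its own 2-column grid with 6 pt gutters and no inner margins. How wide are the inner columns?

24c + 23·4 = 1484 → 24c = 1392 → c = 58 pt.
20-column span = 20·58 + 19·4 = 1236 pt.
2 columns + 1 gutter: 2d + 1·6 = 1236.
2d = 1236 − 6 = 1230, so d = 615 pt.

615 pt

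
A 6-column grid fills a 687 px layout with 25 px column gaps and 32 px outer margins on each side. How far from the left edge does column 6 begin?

Subtract both margins: 687 − 2·32 = 623 px.
623 − 5·25 = 498; ÷6 gives c = 83 px.
Each column+gutter stride is 108 px; 5 of them past the 32 px margin is 32 + 540 = 572 px.

572 px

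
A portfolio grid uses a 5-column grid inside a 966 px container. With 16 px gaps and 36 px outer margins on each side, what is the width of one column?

166 px

Take off 72 px of margins, leaving 894 px.
894 − 4·16 = 830; ÷5 gives c = 166 px.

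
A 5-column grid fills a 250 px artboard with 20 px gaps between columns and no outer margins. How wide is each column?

Subtracting 4 gaps of 20 leaves 170 for 5 columns, so c = 34 px.

34 px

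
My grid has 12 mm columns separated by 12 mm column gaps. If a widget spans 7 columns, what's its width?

156 mm

7-column span = 7·12 + 6·12 = 156 mm.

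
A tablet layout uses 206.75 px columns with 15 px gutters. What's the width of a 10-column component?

2202.5 px

10-column span = 10·206.75 + 9·15 = 2202.5 px.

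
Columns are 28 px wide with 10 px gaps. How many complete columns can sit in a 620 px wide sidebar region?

Each extra column adds 28 + 10 = 38 px.
(620 + 10) / 38 = 16.58, so 16 columns fit.

16 columns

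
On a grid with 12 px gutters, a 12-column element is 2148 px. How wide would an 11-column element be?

12c + 11·12 = 2148 → 12c = 2016 → c = 168 px.
11-column span = 11·168 + 10·12 = 1968 px.

1968 px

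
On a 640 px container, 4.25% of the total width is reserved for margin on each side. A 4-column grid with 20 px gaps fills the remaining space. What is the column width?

131.4 px

Each margin = 4.25% of 640 = 27.2 px; content = 640 − 2·27.2 = 585.6 px.
Subtracting 3 gaps of 20 leaves 525.6 for 4 columns, so c = 131.4 px.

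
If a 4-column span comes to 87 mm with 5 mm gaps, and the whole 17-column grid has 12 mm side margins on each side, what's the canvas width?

410 mm

4c + 3·5 = 87 → 4c = 72 → c = 18 mm.
Adding margins, columns and gutters: 24 + 306 + 80 = 410 mm.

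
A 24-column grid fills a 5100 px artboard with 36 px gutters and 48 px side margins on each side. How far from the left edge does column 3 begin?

468 px

Content = 5100 − 2·48 = 5004 px.
5004 − 23·36 = 4176; ÷24 gives c = 174 px.
Before column 3: the margin + 2 columns + 2 gutters.
Offset = 48 + 2·(174 + 36) = 48 + 420 = 468 px.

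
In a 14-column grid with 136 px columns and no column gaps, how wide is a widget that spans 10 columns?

1360 px

With no column gaps, 10 columns span 10·136 = 1360 px.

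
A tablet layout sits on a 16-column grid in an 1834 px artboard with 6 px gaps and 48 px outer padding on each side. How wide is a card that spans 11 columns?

Inside the margins: 1834 − 96 = 1738 px.
1738 − 15·6 = 1648; ÷16 gives c = 103 px.
11 columns plus 10 gaps: 1133 + 60 = 1193 px.

1193 px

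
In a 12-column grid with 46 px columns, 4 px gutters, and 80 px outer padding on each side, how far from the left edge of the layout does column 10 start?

530 px

Before column 10: the margin + 9 columns + 9 gutters.
Offset = 80 + 9·(46 + 4) = 80 + 450 = 530 px.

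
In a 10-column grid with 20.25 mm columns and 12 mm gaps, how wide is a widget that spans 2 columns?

52.5 mm

2-column span = 2·20.25 + 1·12 = 52.5 mm.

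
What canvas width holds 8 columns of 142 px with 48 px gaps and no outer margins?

1472 px

Summing: 1136 + 336 = 1472 px.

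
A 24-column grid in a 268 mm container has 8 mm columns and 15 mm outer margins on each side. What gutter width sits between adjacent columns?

2 mm

Take off 30 mm of margins, leaving 238 mm.
24 columns take 24·8 = 192 mm; remaining 46 splits into 23 gutters.
g = 46 / 23 = 2 mm.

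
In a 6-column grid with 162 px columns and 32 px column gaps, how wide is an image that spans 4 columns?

744 px

4-column span = 4·162 + 3·32 = 744 px.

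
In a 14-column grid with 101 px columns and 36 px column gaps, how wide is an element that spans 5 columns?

5 columns plus 4 column gaps: 505 + 144 = 649 px.

649 px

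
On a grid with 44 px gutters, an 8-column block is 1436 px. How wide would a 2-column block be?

Subtracting 7 gutters of 44 leaves 1128 for 8 columns, so c = 141 px.
Span of 2: 2·141 + 1·44 = 282 + 44 = 326 px.

326 px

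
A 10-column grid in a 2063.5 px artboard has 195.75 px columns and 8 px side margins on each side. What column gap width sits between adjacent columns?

10 px

Content width = 2063.5 − 2·8 = 2047.5 px.
Columns use 1957.5 px, leaving 90 px across 9 column gaps = 10 px each.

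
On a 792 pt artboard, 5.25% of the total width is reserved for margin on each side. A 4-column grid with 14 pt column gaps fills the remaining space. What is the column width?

166.71 pt

Each margin = 5.25% of 792 = 41.58 pt; content = 792 − 2·41.58 = 708.84 pt.
4 columns + 3 column gaps: 4c + 3·14 = 708.84.
4c = 708.84 − 42 = 666.84, so c = 166.71 pt.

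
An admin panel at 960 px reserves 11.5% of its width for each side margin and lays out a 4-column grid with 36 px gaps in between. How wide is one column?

157.8 px

960 × (1 − 2·11.5%) = 960 × 77% = 739.2 px for the columns.
4c + 3·36 = 739.2 → 4c = 631.2 → c = 157.8 px.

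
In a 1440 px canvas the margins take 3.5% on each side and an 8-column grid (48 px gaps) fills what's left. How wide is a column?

125.4 px

1440 × (1 − 2·3.5%) = 1440 × 93% = 1339.2 px for the columns.
8c + 7·48 = 1339.2 → 8c = 1003.2 → c = 125.4 px.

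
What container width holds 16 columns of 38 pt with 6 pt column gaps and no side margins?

698 pt

Container = 16·38 + 15·6 = 608 + 90 = 698 pt.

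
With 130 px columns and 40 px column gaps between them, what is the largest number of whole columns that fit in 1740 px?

k columns need k·130 + (k−1)·40 = k·170 − 40.
k·170 − 40 ≤ 1740 → k ≤ 1780 / 170 ≈ 10.47, so k = 10.

10 columns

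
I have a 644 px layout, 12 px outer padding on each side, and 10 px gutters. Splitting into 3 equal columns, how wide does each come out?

200 px

Content width = 644 − 2·12 = 620 px.
620 − 2·10 = 600; ÷3 gives c = 200 px.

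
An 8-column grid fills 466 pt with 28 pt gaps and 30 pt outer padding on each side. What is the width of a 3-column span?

134.75 pt

Content width = 466 − 2·30 = 406 pt.
406 − 7·28 = 210; ÷8 gives c = 26.25 pt.
3 columns plus 2 gaps: 78.75 + 56 = 134.75 pt.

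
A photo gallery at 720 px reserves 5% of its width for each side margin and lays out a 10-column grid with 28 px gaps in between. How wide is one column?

Each margin = 5% of 720 = 36 px; content = 720 − 2·36 = 648 px.
10 columns + 9 gaps: 10c + 9·28 = 648.
10c = 648 − 252 = 396, so c = 39.6 px.

39.6 px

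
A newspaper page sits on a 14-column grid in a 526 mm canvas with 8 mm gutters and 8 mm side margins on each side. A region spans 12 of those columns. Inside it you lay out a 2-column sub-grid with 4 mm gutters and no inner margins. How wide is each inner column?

216 mm

Subtract both margins: 526 − 2·8 = 510 mm.
Subtracting 13 gutters of 8 leaves 406 for 14 columns, so c = 29 mm.
12 columns plus 11 gutters: 348 + 88 = 436 mm.
436 − 1·4 = 432; ÷2 gives d = 216 mm.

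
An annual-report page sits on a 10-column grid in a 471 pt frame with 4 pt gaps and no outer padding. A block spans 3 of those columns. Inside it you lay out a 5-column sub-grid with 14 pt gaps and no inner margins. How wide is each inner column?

16.5 pt

10c + 9·4 = 471 → 10c = 435 → c = 43.5 pt.
3-column span = 3·43.5 + 2·4 = 138.5 pt.
138.5 − 4·14 = 82.5; ÷5 gives d = 16.5 pt.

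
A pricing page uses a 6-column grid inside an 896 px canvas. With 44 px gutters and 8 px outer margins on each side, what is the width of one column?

110 px

Inside the margins: 896 − 16 = 880 px.
6c + 5·44 = 880 → 6c = 660 → c = 110 px.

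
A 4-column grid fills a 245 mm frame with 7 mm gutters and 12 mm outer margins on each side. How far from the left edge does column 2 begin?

Inside the margins: 245 − 24 = 221 mm.
4c + 3·7 = 221 → 4c = 200 → c = 50 mm.
Column 2 starts at margin + 1·(column + gutter) = 12 + 1·57 = 69 mm.

69 mm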